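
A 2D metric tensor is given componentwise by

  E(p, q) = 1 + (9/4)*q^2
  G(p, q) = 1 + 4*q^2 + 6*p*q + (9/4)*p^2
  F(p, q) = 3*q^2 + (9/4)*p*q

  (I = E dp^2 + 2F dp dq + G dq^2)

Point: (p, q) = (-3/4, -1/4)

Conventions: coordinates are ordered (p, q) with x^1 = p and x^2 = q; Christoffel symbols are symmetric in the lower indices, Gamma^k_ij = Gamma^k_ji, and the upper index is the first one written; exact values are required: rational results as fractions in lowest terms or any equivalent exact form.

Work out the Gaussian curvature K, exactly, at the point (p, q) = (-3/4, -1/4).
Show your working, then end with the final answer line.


E = 73/64, F = 39/64, G = 233/64, EG - F^2 = 121/32 at the point
E_p = 0, E_q = -9/8, F_p = -9/16, F_q = -51/16, G_p = -39/8, G_q = -13/2
E_qq = 9/2, F_pq = 9/4, G_pp = 9/2
Compute both Brioschi determinants and normalise by (EG - F^2)^2.
M1 = [[-E_qq/2 + F_pq - G_pp/2, E_p/2, F_p - E_q/2], [F_q - G_p/2, E, F], [G_q/2, F, G]] = [[-9/4, 0, 0], [-3/4, 73/64, 39/64], [-13/4, 39/64, 233/64]]; det M1 = -1089/128
M2 = [[0, E_q/2, G_p/2], [E_q/2, E, F], [G_p/2, F, G]] = [[0, -9/16, -39/16], [-9/16, 73/64, 39/64], [-39/16, 39/64, 233/64]]; det M2 = -801/128
det M1 - det M2 = -9/4; K = -9/4 / (121/32)^2 = -2304/14641

Answer: K = -2304/14641


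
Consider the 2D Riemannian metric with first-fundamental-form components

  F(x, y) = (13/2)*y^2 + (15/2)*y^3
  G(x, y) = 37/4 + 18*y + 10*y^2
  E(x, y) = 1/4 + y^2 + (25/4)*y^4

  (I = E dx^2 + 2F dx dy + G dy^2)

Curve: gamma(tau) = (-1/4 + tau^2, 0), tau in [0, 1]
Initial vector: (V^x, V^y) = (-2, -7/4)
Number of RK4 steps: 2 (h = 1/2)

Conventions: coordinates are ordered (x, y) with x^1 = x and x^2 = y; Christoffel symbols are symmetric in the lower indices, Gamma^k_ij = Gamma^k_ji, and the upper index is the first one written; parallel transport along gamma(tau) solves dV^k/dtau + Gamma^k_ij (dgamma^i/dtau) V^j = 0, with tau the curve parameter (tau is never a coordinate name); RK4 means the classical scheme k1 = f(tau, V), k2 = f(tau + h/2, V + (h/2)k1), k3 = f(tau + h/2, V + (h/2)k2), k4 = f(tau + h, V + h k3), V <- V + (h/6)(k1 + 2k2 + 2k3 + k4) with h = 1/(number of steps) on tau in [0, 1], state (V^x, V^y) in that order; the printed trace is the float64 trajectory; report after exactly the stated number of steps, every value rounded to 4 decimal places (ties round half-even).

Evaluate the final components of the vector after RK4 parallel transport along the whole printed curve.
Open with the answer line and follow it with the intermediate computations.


Answer: V^x = -2.0000, V^y = -1.7500

gamma'(tau) = (2*tau, 0); f(tau, V)^k = -Gamma^k_ij(gamma(tau)) gamma'^i(tau) V^j; h = 1/2; intermediate values shown to 6 dp
curve data and Christoffel symbols at the stage parameters:
  tau = 0.000000: gamma = (-0.250000, 0.000000), gamma' = (0.000000, 0.000000); Gamma_xxx = 0.000000, Gamma_xxy = 0.000000, Gamma_xyy = 0.000000, Gamma_yxx = 0.000000, Gamma_yxy = 0.000000, Gamma_yyy = 0.972973
  tau = 0.250000: gamma = (-0.187500, 0.000000), gamma' = (0.500000, 0.000000); Gamma_xxx = 0.000000, Gamma_xxy = 0.000000, Gamma_xyy = 0.000000, Gamma_yxx = 0.000000, Gamma_yxy = 0.000000, Gamma_yyy = 0.972973
  tau = 0.500000: gamma = (0.000000, 0.000000), gamma' = (1.000000, 0.000000); Gamma_xxx = 0.000000, Gamma_xxy = 0.000000, Gamma_xyy = 0.000000, Gamma_yxx = 0.000000, Gamma_yxy = 0.000000, Gamma_yyy = 0.972973
  tau = 0.750000: gamma = (0.312500, 0.000000), gamma' = (1.500000, 0.000000); Gamma_xxx = 0.000000, Gamma_xxy = 0.000000, Gamma_xyy = 0.000000, Gamma_yxx = 0.000000, Gamma_yxy = 0.000000, Gamma_yyy = 0.972973
  tau = 1.000000: gamma = (0.750000, 0.000000), gamma' = (2.000000, 0.000000); Gamma_xxx = 0.000000, Gamma_xxy = 0.000000, Gamma_xyy = 0.000000, Gamma_yxx = 0.000000, Gamma_yxy = 0.000000, Gamma_yyy = 0.972973
step 0: V^x = -2.0000, V^y = -1.7500
step 1: k1 = (0.000000, 0.000000), k2 = (0.000000, 0.000000), k3 = (0.000000, 0.000000), k4 = (0.000000, 0.000000); V <- V + (h/6)(k1 + 2k2 + 2k3 + k4): V^x = -2.0000, V^y = -1.7500
step 2: k1 = (0.000000, 0.000000), k2 = (0.000000, 0.000000), k3 = (0.000000, 0.000000), k4 = (0.000000, 0.000000); V <- V + (h/6)(k1 + 2k2 + 2k3 + k4): V^x = -2.0000, V^y = -1.7500


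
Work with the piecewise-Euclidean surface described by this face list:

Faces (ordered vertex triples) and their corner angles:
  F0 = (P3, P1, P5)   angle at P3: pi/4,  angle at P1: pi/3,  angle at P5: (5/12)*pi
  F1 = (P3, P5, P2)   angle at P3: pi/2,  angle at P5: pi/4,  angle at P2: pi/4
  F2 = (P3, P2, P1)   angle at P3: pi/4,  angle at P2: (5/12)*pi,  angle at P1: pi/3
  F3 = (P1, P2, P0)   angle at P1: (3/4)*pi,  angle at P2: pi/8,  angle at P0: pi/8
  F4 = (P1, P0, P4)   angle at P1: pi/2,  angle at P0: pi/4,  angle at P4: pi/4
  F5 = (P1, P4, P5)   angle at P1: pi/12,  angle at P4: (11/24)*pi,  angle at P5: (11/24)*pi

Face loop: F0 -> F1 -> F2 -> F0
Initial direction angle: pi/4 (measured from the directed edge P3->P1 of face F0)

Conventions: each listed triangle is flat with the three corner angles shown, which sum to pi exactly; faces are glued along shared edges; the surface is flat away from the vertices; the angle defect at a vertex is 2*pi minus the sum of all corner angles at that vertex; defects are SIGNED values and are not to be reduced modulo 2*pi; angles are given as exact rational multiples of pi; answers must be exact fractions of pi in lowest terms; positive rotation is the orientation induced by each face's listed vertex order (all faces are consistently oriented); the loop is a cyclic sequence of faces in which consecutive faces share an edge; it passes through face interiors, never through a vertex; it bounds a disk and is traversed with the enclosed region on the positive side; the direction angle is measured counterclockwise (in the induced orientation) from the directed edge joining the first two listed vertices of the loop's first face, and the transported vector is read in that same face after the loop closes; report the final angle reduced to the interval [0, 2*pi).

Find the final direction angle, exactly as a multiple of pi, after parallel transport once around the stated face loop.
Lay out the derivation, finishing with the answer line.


enclosed vertex P3: corner angles sum to pi, defect = 2*pi - pi = pi
the final direction is the initial angle plus the enclosed defects, taken mod 2*pi in the induced orientation
final angle = pi/4 + pi = (5/4)*pi (mod 2*pi)

Answer: final direction angle = (5/4)*pi


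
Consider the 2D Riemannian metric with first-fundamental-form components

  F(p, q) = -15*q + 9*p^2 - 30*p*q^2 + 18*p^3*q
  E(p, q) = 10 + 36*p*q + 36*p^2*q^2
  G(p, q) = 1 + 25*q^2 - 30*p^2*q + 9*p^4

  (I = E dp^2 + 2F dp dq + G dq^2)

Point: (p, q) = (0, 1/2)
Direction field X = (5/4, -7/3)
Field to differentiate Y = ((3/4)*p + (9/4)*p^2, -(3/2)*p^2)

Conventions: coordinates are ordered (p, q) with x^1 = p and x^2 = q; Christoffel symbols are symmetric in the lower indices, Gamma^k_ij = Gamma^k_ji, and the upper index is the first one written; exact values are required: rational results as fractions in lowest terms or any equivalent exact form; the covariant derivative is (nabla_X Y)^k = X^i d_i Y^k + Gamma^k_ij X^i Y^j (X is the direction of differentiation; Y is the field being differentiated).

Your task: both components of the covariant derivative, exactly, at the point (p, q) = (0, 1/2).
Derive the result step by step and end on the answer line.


E = 10, F = -15/2, G = 29/4 at the point
E_p = 18, E_q = 0, F_p = -15/2, F_q = -15, G_p = 0, G_q = 25
EG - F^2 = 65/4;  g^inv = (4/65) * [[29/4, 15/2], [15/2, 10]]
first-kind symbols [ij,l] = (1/2)(d_i g_jl + d_j g_il - d_l g_ij): [pp,p] = E_p/2 = 9, [pp,q] = F_p - E_q/2 = -15/2, [pq,p] = E_q/2 = 0, [pq,q] = G_p/2 = 0, [qq,p] = F_q - G_p/2 = -15, [qq,q] = G_q/2 = 25/2
Gamma^p_ij = (G*[ij,p] - F*[ij,q])/(EG - F^2), Gamma^q_ij = (E*[ij,q] - F*[ij,p])/(EG - F^2)
Gamma_ppp = 36/65, Gamma_ppq = 0, Gamma_pqq = -12/13, Gamma_qpp = -6/13, Gamma_qpq = 0, Gamma_qqq = 10/13
X = (5/4, -7/3), Y = (0, 0) at the point

Answer: (nabla_X Y)^p = 15/16, (nabla_X Y)^q = 0


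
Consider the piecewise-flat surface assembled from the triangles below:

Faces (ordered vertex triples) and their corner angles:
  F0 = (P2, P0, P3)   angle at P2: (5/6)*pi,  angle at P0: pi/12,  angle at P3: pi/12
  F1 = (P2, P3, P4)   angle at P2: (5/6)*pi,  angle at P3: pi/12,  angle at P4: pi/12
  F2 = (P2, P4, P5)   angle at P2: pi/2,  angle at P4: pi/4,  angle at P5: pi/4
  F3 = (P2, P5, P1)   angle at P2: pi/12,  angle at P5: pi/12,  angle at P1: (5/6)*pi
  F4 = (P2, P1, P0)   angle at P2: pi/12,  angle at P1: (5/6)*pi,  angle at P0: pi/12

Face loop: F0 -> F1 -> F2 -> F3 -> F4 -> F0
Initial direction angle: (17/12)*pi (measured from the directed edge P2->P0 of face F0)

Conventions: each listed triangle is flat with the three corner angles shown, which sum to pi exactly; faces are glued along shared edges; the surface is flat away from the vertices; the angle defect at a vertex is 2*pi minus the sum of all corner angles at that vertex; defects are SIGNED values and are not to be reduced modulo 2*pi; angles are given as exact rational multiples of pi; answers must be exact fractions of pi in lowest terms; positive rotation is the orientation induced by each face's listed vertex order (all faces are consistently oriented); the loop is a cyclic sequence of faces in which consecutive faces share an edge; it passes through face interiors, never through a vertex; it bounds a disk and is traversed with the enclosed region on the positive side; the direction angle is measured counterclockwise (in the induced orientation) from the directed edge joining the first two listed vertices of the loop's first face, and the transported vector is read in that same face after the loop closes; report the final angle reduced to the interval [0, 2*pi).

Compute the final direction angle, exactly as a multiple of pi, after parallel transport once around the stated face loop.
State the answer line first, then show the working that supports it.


Answer: final direction angle = (13/12)*pi

enclosed vertex P2: corner angles sum to (7/3)*pi, defect = 2*pi - (7/3)*pi = -pi/3
adding the enclosed defects to the starting angle (mod 2*pi, induced orientation) gives the holonomy
final angle = (17/12)*pi - pi/3 = (13/12)*pi (mod 2*pi)


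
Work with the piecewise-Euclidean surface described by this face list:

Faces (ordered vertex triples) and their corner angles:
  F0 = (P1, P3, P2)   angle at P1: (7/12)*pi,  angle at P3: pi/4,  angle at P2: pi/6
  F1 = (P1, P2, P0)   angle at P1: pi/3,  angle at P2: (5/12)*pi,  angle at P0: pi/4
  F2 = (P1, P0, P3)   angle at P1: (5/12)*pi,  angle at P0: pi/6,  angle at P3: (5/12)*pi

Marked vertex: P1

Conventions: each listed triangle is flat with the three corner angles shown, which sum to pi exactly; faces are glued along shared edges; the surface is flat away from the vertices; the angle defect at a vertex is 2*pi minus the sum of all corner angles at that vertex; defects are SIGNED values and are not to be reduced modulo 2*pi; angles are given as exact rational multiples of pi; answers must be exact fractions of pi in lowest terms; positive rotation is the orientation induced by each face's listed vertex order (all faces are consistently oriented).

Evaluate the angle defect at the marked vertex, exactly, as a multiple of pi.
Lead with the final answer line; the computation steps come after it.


Answer: defect(P1) = (2/3)*pi

Sum of corner angles at P1: (4/3)*pi
defect = 2*pi - (4/3)*pi


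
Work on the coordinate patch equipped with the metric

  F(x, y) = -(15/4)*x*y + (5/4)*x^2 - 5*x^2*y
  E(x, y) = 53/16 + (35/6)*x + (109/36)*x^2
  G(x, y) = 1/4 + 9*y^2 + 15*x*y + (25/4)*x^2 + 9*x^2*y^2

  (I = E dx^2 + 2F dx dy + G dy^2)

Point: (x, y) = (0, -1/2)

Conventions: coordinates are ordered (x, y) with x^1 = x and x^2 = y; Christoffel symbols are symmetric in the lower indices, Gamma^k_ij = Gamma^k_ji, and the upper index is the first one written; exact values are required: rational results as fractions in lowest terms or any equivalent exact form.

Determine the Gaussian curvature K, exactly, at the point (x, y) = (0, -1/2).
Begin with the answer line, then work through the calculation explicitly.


Answer: K = -11112/14045

E = 53/16, F = 0, G = 5/2, EG - F^2 = 265/32 at the point
E_x = 35/6, E_y = 0, F_x = 15/8, F_y = 0, G_x = -15/2, G_y = -9
E_yy = 0, F_xy = -15/4, G_xx = 17
Apply the Brioschi formula K = (det M1 - det M2)/(EG - F^2)^2 over the derivative matrices of E, F, G.
M1 = [[-E_yy/2 + F_xy - G_xx/2, E_x/2, F_x - E_y/2], [F_y - G_x/2, E, F], [G_y/2, F, G]] = [[-49/4, 35/12, 15/8], [15/4, 53/16, 0], [-9/2, 0, 5/2]]; det M1 = -25815/256
M2 = [[0, E_y/2, G_x/2], [E_y/2, E, F], [G_x/2, F, G]] = [[0, 0, -15/4], [0, 53/16, 0], [-15/4, 0, 5/2]]; det M2 = -11925/256
det M1 - det M2 = -6945/128; K = -6945/128 / (265/32)^2 = -11112/14045


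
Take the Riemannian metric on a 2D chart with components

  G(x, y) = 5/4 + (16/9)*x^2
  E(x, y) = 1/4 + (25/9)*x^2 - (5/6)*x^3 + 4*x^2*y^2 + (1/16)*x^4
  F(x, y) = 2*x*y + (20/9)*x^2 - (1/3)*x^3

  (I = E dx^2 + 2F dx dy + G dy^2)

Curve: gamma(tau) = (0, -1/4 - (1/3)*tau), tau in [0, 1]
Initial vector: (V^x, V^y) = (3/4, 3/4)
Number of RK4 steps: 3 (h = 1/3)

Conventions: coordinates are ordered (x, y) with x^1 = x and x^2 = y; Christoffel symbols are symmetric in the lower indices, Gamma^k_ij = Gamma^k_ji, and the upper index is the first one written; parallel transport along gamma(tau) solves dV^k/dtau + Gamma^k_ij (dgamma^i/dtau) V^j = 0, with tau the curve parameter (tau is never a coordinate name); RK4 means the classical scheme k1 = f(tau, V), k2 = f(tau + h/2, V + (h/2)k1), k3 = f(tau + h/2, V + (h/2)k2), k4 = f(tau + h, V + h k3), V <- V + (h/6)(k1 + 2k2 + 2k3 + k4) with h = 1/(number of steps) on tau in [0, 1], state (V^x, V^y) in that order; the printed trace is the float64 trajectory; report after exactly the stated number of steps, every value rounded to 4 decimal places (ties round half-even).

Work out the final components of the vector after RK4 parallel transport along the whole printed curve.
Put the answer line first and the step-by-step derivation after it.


Answer: V^x = 0.7500, V^y = 0.7500

gamma'(tau) = (0, -1/3); f(tau, V)^k = -Gamma^k_ij(gamma(tau)) gamma'^i(tau) V^j; h = 1/3; intermediate values shown to 6 dp
curve data and Christoffel symbols at the stage parameters:
  tau = 0.000000: gamma = (0.000000, -0.250000), gamma' = (0.000000, -0.333333); Gamma_xxx = 0.000000, Gamma_xxy = 0.000000, Gamma_xyy = 0.000000, Gamma_yxx = -0.400000, Gamma_yxy = 0.000000, Gamma_yyy = 0.000000
  tau = 0.166667: gamma = (0.000000, -0.305556), gamma' = (0.000000, -0.333333); Gamma_xxx = 0.000000, Gamma_xxy = 0.000000, Gamma_xyy = 0.000000, Gamma_yxx = -0.488889, Gamma_yxy = 0.000000, Gamma_yyy = 0.000000
  tau = 0.333333: gamma = (0.000000, -0.361111), gamma' = (0.000000, -0.333333); Gamma_xxx = 0.000000, Gamma_xxy = 0.000000, Gamma_xyy = 0.000000, Gamma_yxx = -0.577778, Gamma_yxy = 0.000000, Gamma_yyy = 0.000000
  tau = 0.500000: gamma = (0.000000, -0.416667), gamma' = (0.000000, -0.333333); Gamma_xxx = 0.000000, Gamma_xxy = 0.000000, Gamma_xyy = 0.000000, Gamma_yxx = -0.666667, Gamma_yxy = 0.000000, Gamma_yyy = 0.000000
  tau = 0.666667: gamma = (0.000000, -0.472222), gamma' = (0.000000, -0.333333); Gamma_xxx = 0.000000, Gamma_xxy = 0.000000, Gamma_xyy = 0.000000, Gamma_yxx = -0.755556, Gamma_yxy = 0.000000, Gamma_yyy = 0.000000
  tau = 0.833333: gamma = (0.000000, -0.527778), gamma' = (0.000000, -0.333333); Gamma_xxx = 0.000000, Gamma_xxy = 0.000000, Gamma_xyy = 0.000000, Gamma_yxx = -0.844444, Gamma_yxy = 0.000000, Gamma_yyy = 0.000000
  tau = 1.000000: gamma = (0.000000, -0.583333), gamma' = (0.000000, -0.333333); Gamma_xxx = 0.000000, Gamma_xxy = 0.000000, Gamma_xyy = 0.000000, Gamma_yxx = -0.933333, Gamma_yxy = 0.000000, Gamma_yyy = 0.000000
step 0: V^x = 0.7500, V^y = 0.7500
step 1: k1 = (0.000000, 0.000000), k2 = (0.000000, 0.000000), k3 = (0.000000, 0.000000), k4 = (0.000000, 0.000000); V <- V + (h/6)(k1 + 2k2 + 2k3 + k4): V^x = 0.7500, V^y = 0.7500
step 2: k1 = (0.000000, 0.000000), k2 = (0.000000, 0.000000), k3 = (0.000000, 0.000000), k4 = (0.000000, 0.000000); V <- V + (h/6)(k1 + 2k2 + 2k3 + k4): V^x = 0.7500, V^y = 0.7500
step 3: k1 = (0.000000, 0.000000), k2 = (0.000000, 0.000000), k3 = (0.000000, 0.000000), k4 = (0.000000, 0.000000); V <- V + (h/6)(k1 + 2k2 + 2k3 + k4): V^x = 0.7500, V^y = 0.7500


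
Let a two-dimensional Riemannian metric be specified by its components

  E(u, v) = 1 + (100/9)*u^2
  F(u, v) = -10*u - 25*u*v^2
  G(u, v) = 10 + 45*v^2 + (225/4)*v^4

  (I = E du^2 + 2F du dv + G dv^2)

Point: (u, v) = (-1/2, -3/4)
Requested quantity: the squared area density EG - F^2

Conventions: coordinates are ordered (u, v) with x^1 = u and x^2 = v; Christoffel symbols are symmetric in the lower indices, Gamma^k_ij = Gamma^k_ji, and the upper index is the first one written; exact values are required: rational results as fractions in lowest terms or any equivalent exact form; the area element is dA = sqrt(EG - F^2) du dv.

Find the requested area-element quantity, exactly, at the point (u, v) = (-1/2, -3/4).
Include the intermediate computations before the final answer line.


E = 34/9, F = 385/32, G = 54385/1024; EG - F^2 = 515065/9216

Answer: EG - F^2 = 515065/9216


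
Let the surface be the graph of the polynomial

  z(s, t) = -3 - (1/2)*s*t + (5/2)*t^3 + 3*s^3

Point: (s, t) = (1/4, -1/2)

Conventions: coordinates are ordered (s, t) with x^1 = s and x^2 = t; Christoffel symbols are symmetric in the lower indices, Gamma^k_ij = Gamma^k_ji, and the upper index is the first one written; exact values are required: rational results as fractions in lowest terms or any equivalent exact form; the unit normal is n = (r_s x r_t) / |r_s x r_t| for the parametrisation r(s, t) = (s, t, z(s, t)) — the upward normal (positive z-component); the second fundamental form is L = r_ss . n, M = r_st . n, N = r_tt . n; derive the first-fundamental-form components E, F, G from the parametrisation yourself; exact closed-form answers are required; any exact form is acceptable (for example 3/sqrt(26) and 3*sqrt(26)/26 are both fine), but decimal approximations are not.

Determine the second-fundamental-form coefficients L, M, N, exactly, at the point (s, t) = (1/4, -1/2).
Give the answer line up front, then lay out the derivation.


Answer: L = 24*sqrt(1209)/403, M = -8*sqrt(1209)/1209, N = -40*sqrt(1209)/403

z_s = 13/16, z_t = 7/4, z_ss = 9/2, z_st = -1/2, z_tt = -15/2
E = 425/256, F = 91/64, G = 65/16; answer radicand W^2 = 1209/256
unnormalised second-form numerators: l = 9/2, m = -1/2, n = -15/2; L = l/sqrt(1209/256), and similarly M = m/sqrt(W^2), N = n/sqrt(W^2)


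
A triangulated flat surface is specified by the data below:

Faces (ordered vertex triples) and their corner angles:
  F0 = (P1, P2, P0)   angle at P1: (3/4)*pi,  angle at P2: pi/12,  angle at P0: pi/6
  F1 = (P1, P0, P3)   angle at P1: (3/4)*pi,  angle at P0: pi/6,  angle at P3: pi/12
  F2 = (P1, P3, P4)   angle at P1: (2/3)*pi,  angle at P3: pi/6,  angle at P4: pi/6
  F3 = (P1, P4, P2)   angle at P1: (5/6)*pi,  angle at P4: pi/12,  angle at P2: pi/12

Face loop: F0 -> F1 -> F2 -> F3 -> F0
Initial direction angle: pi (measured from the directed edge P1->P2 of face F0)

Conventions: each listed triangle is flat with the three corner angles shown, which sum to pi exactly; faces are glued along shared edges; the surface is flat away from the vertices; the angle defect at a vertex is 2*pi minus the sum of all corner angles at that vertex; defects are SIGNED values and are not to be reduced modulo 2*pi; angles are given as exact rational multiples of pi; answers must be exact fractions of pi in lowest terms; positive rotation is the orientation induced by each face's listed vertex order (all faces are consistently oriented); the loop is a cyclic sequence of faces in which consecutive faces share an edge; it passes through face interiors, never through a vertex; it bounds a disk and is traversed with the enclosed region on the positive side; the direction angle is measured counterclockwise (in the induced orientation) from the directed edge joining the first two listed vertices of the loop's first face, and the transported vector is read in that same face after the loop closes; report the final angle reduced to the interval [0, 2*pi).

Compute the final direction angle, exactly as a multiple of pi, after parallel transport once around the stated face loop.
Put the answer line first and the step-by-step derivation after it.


Answer: final direction angle = 0

enclosed vertex P1: corner angles sum to 3*pi, defect = 2*pi - 3*pi = -pi
adding the enclosed defects to the starting angle (mod 2*pi, induced orientation) gives the holonomy
final angle = pi - pi = 0 (mod 2*pi)


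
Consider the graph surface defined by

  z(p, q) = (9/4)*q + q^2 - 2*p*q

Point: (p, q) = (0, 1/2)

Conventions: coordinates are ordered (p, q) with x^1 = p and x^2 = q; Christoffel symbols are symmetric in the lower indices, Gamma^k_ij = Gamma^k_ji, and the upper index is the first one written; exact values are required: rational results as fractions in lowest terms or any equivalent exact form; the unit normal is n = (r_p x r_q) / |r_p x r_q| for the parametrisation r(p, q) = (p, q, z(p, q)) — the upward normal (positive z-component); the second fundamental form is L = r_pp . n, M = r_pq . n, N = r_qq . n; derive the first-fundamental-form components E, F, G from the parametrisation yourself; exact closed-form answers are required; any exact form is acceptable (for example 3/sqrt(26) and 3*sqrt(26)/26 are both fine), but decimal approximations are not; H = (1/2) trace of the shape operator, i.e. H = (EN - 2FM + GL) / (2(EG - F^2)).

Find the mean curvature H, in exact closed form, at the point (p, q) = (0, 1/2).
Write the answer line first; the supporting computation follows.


Answer: H = -32*sqrt(201)/4489

z_p = -1, z_q = 13/4, z_pp = 0, z_pq = -2, z_qq = 2
E = 2, F = -13/4, G = 185/16; answer radicand W^2 = 201/16
unnormalised second-form numerators: l = 0, m = -2, n = 2; L = l/sqrt(201/16), and similarly M = m/sqrt(W^2), N = n/sqrt(W^2)
H = (E*n - 2*F*m + G*l) / (2*(EG - F^2)*sqrt(W^2)); E*n - 2*F*m + G*l = -9, EG - F^2 = 201/16, so H = (-24/67)/sqrt(201/16)


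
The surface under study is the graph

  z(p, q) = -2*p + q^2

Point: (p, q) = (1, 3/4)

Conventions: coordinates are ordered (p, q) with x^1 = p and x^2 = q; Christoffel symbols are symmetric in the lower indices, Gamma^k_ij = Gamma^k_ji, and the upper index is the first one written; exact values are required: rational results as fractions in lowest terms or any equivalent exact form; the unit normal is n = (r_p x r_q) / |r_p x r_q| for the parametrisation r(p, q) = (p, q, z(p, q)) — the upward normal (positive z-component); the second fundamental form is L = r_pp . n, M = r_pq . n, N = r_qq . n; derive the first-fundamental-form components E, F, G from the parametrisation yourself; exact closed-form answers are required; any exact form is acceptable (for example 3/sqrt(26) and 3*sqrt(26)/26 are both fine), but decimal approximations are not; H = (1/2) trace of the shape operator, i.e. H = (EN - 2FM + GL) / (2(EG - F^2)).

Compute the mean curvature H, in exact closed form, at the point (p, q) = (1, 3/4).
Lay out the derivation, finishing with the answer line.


z_p = -2, z_q = 3/2, z_pp = 0, z_pq = 0, z_qq = 2
E = 5, F = -3, G = 13/4; answer radicand W^2 = 29/4
unnormalised second-form numerators: l = 0, m = 0, n = 2; L = l/sqrt(29/4), and similarly M = m/sqrt(W^2), N = n/sqrt(W^2)
H = (E*n - 2*F*m + G*l) / (2*(EG - F^2)*sqrt(W^2)); E*n - 2*F*m + G*l = 10, EG - F^2 = 29/4, so H = (20/29)/sqrt(29/4)

Answer: H = 40*sqrt(29)/841


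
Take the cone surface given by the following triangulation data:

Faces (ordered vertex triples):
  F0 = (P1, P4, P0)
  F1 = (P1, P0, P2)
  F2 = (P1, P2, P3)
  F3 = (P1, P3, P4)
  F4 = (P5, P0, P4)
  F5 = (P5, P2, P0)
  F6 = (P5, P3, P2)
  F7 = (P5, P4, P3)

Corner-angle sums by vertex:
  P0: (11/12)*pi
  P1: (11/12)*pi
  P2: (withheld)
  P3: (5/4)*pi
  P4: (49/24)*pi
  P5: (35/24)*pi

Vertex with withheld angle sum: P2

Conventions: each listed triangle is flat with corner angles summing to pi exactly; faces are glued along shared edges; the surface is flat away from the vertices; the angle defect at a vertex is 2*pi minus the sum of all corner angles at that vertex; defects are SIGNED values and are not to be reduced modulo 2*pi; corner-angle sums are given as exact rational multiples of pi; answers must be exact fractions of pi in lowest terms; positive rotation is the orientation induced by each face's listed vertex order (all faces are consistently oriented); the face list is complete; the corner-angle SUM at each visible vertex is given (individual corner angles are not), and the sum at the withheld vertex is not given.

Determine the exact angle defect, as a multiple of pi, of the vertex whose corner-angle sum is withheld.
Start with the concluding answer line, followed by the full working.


Answer: defect(P2) = (7/12)*pi

V = 6, E = 12, F = 8; chi = V - E + F = 2
Gauss-Bonnet: total defect = 2*pi*chi = 4*pi; visible defects sum to (41/12)*pi


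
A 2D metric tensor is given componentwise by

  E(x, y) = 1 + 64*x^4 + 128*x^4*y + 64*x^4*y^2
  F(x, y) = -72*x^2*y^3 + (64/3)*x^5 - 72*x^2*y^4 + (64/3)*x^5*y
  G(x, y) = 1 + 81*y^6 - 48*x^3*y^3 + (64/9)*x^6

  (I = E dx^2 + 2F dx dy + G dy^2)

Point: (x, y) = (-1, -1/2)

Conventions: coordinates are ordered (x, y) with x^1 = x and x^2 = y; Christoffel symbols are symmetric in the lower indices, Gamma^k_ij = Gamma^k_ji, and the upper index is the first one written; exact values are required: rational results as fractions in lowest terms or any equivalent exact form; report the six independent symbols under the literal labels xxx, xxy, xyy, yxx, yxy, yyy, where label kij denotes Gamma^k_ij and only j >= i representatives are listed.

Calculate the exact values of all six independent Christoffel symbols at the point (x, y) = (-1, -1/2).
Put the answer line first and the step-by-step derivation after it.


Answer: Gamma_xxx = -18432/11161, Gamma_xxy = 18432/11161, Gamma_xyy = -15552/11161, Gamma_yxx = 7104/11161, Gamma_yxy = -7104/11161, Gamma_yyy = 5994/11161

E = 17, F = -37/6, G = 1945/576 at the point
E_x = -64, E_y = 64, F_x = 133/3, F_y = -118/3, G_x = -74/3, G_y = 333/16
EG - F^2 = 11161/576;  g^inv = (576/11161) * [[1945/576, 37/6], [37/6, 17]]
first-kind symbols [ij,l] = (1/2)(d_i g_jl + d_j g_il - d_l g_ij): [xx,x] = E_x/2 = -32, [xx,y] = F_x - E_y/2 = 37/3, [xy,x] = E_y/2 = 32, [xy,y] = G_x/2 = -37/3, [yy,x] = F_y - G_x/2 = -27, [yy,y] = G_y/2 = 333/32
Gamma^x_ij = (G*[ij,x] - F*[ij,y])/(EG - F^2), Gamma^y_ij = (E*[ij,y] - F*[ij,x])/(EG - F^2)


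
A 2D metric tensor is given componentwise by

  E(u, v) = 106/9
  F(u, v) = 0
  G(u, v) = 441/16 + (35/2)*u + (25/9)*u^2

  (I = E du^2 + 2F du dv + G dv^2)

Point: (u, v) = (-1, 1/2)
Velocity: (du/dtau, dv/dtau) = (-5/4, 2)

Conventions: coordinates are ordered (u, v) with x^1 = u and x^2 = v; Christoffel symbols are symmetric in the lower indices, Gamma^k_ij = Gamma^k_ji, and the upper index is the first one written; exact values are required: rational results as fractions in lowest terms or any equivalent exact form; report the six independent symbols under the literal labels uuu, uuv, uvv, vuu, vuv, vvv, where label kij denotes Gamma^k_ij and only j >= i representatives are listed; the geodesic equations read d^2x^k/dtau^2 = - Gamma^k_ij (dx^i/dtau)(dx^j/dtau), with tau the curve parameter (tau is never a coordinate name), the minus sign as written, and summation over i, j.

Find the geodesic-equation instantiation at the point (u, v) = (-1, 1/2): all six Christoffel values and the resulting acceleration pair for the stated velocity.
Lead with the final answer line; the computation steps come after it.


Answer: Gamma_uuu = 0, Gamma_uuv = 0, Gamma_uvv = -215/424, Gamma_vuu = 0, Gamma_vuv = 20/43, Gamma_vvv = 0; accelerations (d^2u/dtau^2, d^2v/dtau^2) = (215/106, 100/43)

E = 106/9, F = 0, G = 1849/144 at the point
E_u = 0, E_v = 0, F_u = 0, F_v = 0, G_u = 215/18, G_v = 0
EG - F^2 = 97997/648;  g^inv = (648/97997) * [[1849/144, 0], [0, 106/9]]
first-kind symbols [ij,l] = (1/2)(d_i g_jl + d_j g_il - d_l g_ij): [uu,u] = E_u/2 = 0, [uu,v] = F_u - E_v/2 = 0, [uv,u] = E_v/2 = 0, [uv,v] = G_u/2 = 215/36, [vv,u] = F_v - G_u/2 = -215/36, [vv,v] = G_v/2 = 0
Gamma^u_ij = (G*[ij,u] - F*[ij,v])/(EG - F^2), Gamma^v_ij = (E*[ij,v] - F*[ij,u])/(EG - F^2)
Gamma_uuu = 0, Gamma_uuv = 0, Gamma_uvv = -215/424, Gamma_vuu = 0, Gamma_vuv = 20/43, Gamma_vvv = 0
d^2u/dtau^2 = -(Gamma_uuu*(-5/4)^2 + 2*Gamma_uuv*(-5/4)*(2) + Gamma_uvv*(2)^2) = 215/106
d^2v/dtau^2 = -(Gamma_vuu*(-5/4)^2 + 2*Gamma_vuv*(-5/4)*(2) + Gamma_vvv*(2)^2) = 100/43


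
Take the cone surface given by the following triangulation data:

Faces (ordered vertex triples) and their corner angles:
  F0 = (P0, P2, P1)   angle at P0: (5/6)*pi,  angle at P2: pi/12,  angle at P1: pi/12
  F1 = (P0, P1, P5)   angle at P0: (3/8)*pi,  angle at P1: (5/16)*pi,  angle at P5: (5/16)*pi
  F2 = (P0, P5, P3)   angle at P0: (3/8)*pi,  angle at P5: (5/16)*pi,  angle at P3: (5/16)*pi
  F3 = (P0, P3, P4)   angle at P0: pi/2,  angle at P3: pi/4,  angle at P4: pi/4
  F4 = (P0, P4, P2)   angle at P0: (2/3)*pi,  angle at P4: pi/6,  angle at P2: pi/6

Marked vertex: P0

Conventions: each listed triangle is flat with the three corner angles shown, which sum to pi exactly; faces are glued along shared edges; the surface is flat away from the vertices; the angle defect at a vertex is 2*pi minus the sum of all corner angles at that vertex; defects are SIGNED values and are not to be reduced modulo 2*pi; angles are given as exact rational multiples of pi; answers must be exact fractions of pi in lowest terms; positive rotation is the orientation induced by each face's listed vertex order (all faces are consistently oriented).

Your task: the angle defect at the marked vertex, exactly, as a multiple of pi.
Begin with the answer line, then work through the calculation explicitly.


Answer: defect(P0) = (-3/4)*pi

Sum of corner angles at P0: (11/4)*pi
defect = 2*pi - (11/4)*pi


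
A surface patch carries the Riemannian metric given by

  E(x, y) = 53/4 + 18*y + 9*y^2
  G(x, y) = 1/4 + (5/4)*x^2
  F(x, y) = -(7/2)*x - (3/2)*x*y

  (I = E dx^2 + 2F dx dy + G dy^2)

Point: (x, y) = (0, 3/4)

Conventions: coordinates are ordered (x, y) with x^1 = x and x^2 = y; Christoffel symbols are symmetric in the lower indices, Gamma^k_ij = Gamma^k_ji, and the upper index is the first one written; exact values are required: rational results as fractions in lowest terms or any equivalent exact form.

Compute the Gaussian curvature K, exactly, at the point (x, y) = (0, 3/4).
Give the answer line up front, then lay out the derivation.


Answer: K = -128752/259081

E = 509/16, F = 0, G = 1/4, EG - F^2 = 509/64 at the point
E_x = 0, E_y = 63/2, F_x = -37/8, F_y = 0, G_x = 0, G_y = 0
E_yy = 18, F_xy = -3/2, G_xx = 5/2
K follows from Brioschi's formula, (det M1 - det M2)/(EG - F^2)^2.
M1 = [[-E_yy/2 + F_xy - G_xx/2, E_x/2, F_x - E_y/2], [F_y - G_x/2, E, F], [G_y/2, F, G]] = [[-47/4, 0, -163/8], [0, 509/16, 0], [0, 0, 1/4]]; det M1 = -23923/256
M2 = [[0, E_y/2, G_x/2], [E_y/2, E, F], [G_x/2, F, G]] = [[0, 63/4, 0], [63/4, 509/16, 0], [0, 0, 1/4]]; det M2 = -3969/64
det M1 - det M2 = -8047/256; K = -8047/256 / (509/64)^2 = -128752/259081


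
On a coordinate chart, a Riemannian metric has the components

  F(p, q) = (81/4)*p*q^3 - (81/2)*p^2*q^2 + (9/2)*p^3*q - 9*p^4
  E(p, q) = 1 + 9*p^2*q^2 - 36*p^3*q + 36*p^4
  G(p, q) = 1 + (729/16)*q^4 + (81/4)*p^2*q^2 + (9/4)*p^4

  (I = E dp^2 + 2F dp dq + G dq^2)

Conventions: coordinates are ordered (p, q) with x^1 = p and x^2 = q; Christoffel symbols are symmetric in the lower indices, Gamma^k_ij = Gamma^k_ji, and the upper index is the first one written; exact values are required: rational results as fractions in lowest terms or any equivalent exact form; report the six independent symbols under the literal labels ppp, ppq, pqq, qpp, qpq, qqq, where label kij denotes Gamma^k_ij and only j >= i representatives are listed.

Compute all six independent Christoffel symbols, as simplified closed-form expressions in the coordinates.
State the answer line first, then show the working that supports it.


Answer: Gamma_ppp = (1152*p^3 - 864*p^2*q + 144*p*q^2)/(612*p^4 - 576*p^3*q + 468*p^2*q^2 + 729*q^4 + 16), Gamma_ppq = (-288*p^3 + 144*p^2*q)/(612*p^4 - 576*p^3*q + 468*p^2*q^2 + 729*q^4 + 16), Gamma_pqq = (-1296*p^2*q + 648*p*q^2)/(612*p^4 - 576*p^3*q + 468*p^2*q^2 + 729*q^4 + 16), Gamma_qpp = (-288*p^3 + 72*p^2*q - 1296*p*q^2 + 324*q^3)/(612*p^4 - 576*p^3*q + 468*p^2*q^2 + 729*q^4 + 16), Gamma_qpq = (72*p^3 + 324*p*q^2)/(612*p^4 - 576*p^3*q + 468*p^2*q^2 + 729*q^4 + 16), Gamma_qqq = (324*p^2*q + 1458*q^3)/(612*p^4 - 576*p^3*q + 468*p^2*q^2 + 729*q^4 + 16)

E = 1 + 9*p^2*q^2 - 36*p^3*q + 36*p^4; F = (81/4)*p*q^3 - (81/2)*p^2*q^2 + (9/2)*p^3*q - 9*p^4; G = 1 + (729/16)*q^4 + (81/4)*p^2*q^2 + (9/4)*p^4
Gamma^k_ij = (1/2) g^{kl} (d_i g_jl + d_j g_il - d_l g_ij), with g^inv = (1/(EG-F^2)) [[G, -F], [-F, E]]
first partials: E_p = 18*p*q^2 - 108*p^2*q + 144*p^3, E_q = 18*p^2*q - 36*p^3, F_p = (81/4)*q^3 - 81*p*q^2 + (27/2)*p^2*q - 36*p^3, F_q = (243/4)*p*q^2 - 81*p^2*q + (9/2)*p^3, G_p = (81/2)*p*q^2 + 9*p^3, G_q = (729/4)*q^3 + (81/2)*p^2*q
D = EG - F^2 = 1 + (729/16)*q^4 + (117/4)*p^2*q^2 - 36*p^3*q + (153/4)*p^4
expanded: Gamma^p_pp = (G E_p - 2F F_p + F E_q)/(2D), Gamma^p_pq = (G E_q - F G_p)/(2D), Gamma^p_qq = (2G F_q - G G_p - F G_q)/(2D), Gamma^q_pp = (2E F_p - E E_q - F E_p)/(2D), Gamma^q_pq = (E G_p - F E_q)/(2D), Gamma^q_qq = (E G_q - 2F F_q + F G_p)/(2D); substitute and cancel common factors


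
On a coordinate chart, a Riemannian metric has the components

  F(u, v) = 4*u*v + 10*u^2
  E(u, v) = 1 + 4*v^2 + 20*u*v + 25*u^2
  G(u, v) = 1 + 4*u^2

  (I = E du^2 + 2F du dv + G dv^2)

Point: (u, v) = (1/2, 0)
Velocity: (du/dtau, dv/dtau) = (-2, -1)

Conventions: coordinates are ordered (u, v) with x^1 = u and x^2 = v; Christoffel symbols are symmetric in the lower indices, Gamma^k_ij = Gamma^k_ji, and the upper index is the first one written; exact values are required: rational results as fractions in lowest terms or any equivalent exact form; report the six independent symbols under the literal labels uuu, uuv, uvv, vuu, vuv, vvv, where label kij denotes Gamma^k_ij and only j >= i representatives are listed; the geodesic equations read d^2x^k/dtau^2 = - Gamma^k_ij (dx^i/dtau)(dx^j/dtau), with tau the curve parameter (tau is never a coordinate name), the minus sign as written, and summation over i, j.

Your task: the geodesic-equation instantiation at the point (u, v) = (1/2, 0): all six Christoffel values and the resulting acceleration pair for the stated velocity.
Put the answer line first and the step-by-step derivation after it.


Answer: Gamma_uuu = 50/33, Gamma_uuv = 20/33, Gamma_uvv = 0, Gamma_vuu = 20/33, Gamma_vuv = 8/33, Gamma_vvv = 0; accelerations (d^2u/dtau^2, d^2v/dtau^2) = (-280/33, -112/33)

E = 29/4, F = 5/2, G = 2 at the point
E_u = 25, E_v = 10, F_u = 10, F_v = 2, G_u = 4, G_v = 0
EG - F^2 = 33/4;  g^inv = (4/33) * [[2, -5/2], [-5/2, 29/4]]
first-kind symbols [ij,l] = (1/2)(d_i g_jl + d_j g_il - d_l g_ij): [uu,u] = E_u/2 = 25/2, [uu,v] = F_u - E_v/2 = 5, [uv,u] = E_v/2 = 5, [uv,v] = G_u/2 = 2, [vv,u] = F_v - G_u/2 = 0, [vv,v] = G_v/2 = 0
Gamma^u_ij = (G*[ij,u] - F*[ij,v])/(EG - F^2), Gamma^v_ij = (E*[ij,v] - F*[ij,u])/(EG - F^2)
Gamma_uuu = 50/33, Gamma_uuv = 20/33, Gamma_uvv = 0, Gamma_vuu = 20/33, Gamma_vuv = 8/33, Gamma_vvv = 0
d^2u/dtau^2 = -(Gamma_uuu*(-2)^2 + 2*Gamma_uuv*(-2)*(-1) + Gamma_uvv*(-1)^2) = -280/33
d^2v/dtau^2 = -(Gamma_vuu*(-2)^2 + 2*Gamma_vuv*(-2)*(-1) + Gamma_vvv*(-1)^2) = -112/33


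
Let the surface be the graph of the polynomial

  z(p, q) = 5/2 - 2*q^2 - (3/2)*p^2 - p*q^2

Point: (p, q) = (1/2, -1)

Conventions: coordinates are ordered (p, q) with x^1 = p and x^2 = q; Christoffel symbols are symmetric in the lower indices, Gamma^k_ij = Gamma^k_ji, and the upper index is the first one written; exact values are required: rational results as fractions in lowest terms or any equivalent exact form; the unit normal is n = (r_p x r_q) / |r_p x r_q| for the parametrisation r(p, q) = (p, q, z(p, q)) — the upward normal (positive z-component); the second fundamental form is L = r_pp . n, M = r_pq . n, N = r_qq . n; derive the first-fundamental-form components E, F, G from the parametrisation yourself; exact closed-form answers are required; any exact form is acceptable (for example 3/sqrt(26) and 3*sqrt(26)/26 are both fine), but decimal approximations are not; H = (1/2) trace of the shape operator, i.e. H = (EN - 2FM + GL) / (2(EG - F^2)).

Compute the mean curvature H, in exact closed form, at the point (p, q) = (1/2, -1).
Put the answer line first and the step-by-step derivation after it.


Answer: H = -257*sqrt(129)/16641

z_p = -5/2, z_q = 5, z_pp = -3, z_pq = 2, z_qq = -5
E = 29/4, F = -25/2, G = 26; answer radicand W^2 = 129/4
unnormalised second-form numerators: l = -3, m = 2, n = -5; L = l/sqrt(129/4), and similarly M = m/sqrt(W^2), N = n/sqrt(W^2)
H = (E*n - 2*F*m + G*l) / (2*(EG - F^2)*sqrt(W^2)); E*n - 2*F*m + G*l = -257/4, EG - F^2 = 129/4, so H = (-257/258)/sqrt(129/4)


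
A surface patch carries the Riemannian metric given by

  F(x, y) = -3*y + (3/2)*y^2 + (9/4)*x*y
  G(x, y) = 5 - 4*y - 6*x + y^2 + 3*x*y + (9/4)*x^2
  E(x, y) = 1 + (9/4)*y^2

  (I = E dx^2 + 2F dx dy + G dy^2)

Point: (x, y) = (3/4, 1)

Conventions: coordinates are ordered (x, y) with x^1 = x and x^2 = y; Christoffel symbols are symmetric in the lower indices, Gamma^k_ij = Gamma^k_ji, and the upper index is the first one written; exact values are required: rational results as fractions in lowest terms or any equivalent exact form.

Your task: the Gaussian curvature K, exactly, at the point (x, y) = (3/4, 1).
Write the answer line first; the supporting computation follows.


Answer: K = -9216/43681

E = 13/4, F = 3/16, G = 65/64, EG - F^2 = 209/64 at the point
E_x = 0, E_y = 9/2, F_x = 9/4, F_y = 27/16, G_x = 3/8, G_y = 1/4
E_yy = 9/2, F_xy = 9/4, G_xx = 9/2
Using the Brioschi determinant formula for K from the metric derivatives:
M1 = [[-E_yy/2 + F_xy - G_xx/2, E_x/2, F_x - E_y/2], [F_y - G_x/2, E, F], [G_y/2, F, G]] = [[-9/4, 0, 0], [3/2, 13/4, 3/16], [1/8, 3/16, 65/64]]; det M1 = -1881/256
M2 = [[0, E_y/2, G_x/2], [E_y/2, E, F], [G_x/2, F, G]] = [[0, 9/4, 3/16], [9/4, 13/4, 3/16], [3/16, 3/16, 65/64]]; det M2 = -1305/256
det M1 - det M2 = -9/4; K = -9/4 / (209/64)^2 = -9216/43681


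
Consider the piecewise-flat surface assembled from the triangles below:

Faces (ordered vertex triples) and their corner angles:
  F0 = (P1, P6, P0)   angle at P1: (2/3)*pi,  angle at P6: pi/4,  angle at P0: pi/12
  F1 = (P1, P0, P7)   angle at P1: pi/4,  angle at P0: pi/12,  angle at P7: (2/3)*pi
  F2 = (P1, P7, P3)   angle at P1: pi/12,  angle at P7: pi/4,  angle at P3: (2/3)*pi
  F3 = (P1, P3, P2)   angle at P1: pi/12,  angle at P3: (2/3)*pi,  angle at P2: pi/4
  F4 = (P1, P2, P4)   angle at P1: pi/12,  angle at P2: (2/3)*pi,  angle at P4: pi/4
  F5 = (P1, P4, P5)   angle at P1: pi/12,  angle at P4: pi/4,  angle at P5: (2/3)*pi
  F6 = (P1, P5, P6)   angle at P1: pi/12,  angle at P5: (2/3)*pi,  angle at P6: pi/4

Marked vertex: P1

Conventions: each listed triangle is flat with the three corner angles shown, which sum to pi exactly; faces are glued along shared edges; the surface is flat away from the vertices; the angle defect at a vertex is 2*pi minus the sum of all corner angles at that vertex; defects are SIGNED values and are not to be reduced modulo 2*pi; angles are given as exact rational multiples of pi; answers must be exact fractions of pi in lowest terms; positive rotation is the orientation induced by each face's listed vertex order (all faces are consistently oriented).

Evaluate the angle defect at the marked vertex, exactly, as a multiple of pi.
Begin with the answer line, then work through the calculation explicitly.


Answer: defect(P1) = (2/3)*pi

Sum of corner angles at P1: (4/3)*pi
defect = 2*pi - (4/3)*pi


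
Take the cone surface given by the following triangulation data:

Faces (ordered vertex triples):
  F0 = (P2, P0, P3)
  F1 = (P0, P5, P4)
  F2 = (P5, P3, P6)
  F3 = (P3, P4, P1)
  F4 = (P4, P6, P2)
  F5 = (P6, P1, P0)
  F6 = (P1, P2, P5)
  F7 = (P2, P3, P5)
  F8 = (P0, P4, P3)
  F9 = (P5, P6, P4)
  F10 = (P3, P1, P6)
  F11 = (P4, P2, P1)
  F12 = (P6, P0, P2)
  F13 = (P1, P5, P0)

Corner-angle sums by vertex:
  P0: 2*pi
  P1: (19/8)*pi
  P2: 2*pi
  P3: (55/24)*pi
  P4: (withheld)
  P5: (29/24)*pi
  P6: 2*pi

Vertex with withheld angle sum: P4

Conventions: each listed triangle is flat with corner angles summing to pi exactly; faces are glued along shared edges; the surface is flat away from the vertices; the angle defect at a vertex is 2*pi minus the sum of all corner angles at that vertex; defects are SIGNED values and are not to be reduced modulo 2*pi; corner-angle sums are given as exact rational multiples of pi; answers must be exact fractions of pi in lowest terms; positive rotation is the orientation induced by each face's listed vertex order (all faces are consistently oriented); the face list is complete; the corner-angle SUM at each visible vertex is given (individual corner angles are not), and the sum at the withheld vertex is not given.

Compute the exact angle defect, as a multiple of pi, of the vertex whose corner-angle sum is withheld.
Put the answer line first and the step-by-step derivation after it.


Answer: defect(P4) = -pi/8

V = 7, E = 21, F = 14; chi = V - E + F = 0
Gauss-Bonnet: total defect = 2*pi*chi = 0; visible defects sum to pi/8
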